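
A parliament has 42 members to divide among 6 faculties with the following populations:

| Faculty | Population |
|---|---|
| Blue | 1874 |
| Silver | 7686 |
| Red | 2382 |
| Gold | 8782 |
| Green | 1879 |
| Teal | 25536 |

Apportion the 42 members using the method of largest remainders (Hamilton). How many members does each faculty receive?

Blue 1, Silver 7, Red 2, Gold 8, Green 2, Teal 22

Standard divisor: 48139 ÷ 42 ≈ 1146.167.
Standard quotas: Blue 1.6350, Silver 6.7058, Red 2.0782, Gold 7.6621, Green 1.6394, Teal 22.2795.
Lower quotas: Blue 1, Silver 6, Red 2, Gold 7, Green 1, Teal 22 (sum 39, leaving 3 seats).
Remainders in descending order: Silver 0.7058, Gold 0.6621, Green 0.6394, Blue 0.6350, Teal 0.2795, Red 0.0782.
Largest remainders: Silver, Gold, Green receive the extra seats.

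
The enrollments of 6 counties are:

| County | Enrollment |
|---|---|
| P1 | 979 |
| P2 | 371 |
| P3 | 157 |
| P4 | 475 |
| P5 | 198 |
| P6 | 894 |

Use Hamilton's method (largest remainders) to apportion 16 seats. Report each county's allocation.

Standard divisor: 3074 ÷ 16 ≈ 192.125.
Standard quotas: P1 5.096, P2 1.931, P3 0.817, P4 2.472, P5 1.031, P6 4.653.
Lower quotas: P1 5, P2 1, P3 0, P4 2, P5 1, P6 4 (sum 13, leaving 3 seats).
Remainders in descending order: P2 0.931, P3 0.817, P6 0.653, P4 0.472, P1 0.096, P5 0.031.
The surplus seats go to P2, P3, P6.

P1: 5, P2: 2, P3: 1, P4: 2, P5: 1, P6: 5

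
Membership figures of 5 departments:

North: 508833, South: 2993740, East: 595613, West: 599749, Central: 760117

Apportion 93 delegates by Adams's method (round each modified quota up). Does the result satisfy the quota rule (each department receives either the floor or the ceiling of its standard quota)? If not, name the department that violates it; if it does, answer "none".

South

Standard quotas: North 8.670, South 51.010, East 10.149, West 10.219, Central 12.952.
Adams allocation: North 9, South 50, East 10, West 11, Central 13.
South has quota 51.010 (lower 51, upper 52) but receives 50 — outside the quota interval.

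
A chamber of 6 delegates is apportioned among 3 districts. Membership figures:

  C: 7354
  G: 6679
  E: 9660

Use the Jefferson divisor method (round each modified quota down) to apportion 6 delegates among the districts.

C 2; G 2; E 2

Standard divisor 23693/6 ≈ 3948.833; standard quotas: C 1.862, G 1.691, E 2.446.
Rounding down gives 1, 1, 2 = 4 seats, so the divisor must be adjusted.
With modified divisor 3300: modified quotas C 2.228, G 2.024, E 2.927.
Rounding down: C 2, G 2, E 2 (total 6).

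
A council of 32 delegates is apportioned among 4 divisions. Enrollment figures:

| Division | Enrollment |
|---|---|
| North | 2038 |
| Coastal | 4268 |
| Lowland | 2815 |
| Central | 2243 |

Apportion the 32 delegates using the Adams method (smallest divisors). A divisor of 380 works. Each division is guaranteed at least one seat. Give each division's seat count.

With modified divisor 380: modified quotas North 5.363, Coastal 11.232, Lowland 7.408, Central 5.903.
Rounding up: North 6, Coastal 12, Lowland 8, Central 6 (total 32).

North: 6, Coastal: 12, Lowland: 8, Central: 6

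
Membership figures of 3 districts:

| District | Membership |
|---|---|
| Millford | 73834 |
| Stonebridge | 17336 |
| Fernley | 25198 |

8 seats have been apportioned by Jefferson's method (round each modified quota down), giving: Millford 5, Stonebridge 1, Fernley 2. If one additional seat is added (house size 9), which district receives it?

Priority for the next seat is population ÷ (current seats + 1).
Priorities: Millford 12305.667, Stonebridge 8668.000, Fernley 8399.333.
Highest priority: Millford.

Millford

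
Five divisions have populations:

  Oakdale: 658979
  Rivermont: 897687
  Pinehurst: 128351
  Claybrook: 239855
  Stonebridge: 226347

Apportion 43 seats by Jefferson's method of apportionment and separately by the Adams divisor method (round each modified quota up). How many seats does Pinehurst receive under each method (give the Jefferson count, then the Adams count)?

Jefferson: Oakdale 13, Rivermont 19, Pinehurst 2, Claybrook 5, Stonebridge 4.
Adams: Oakdale 13, Rivermont 17, Pinehurst 3, Claybrook 5, Stonebridge 5.
Pinehurst gets 2 under Jefferson and 3 under Adams.

2 and 3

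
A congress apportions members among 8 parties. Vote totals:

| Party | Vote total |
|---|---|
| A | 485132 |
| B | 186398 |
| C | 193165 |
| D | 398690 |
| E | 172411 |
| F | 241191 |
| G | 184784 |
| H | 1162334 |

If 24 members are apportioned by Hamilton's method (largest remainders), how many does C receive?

2

Total 3024105; standard divisor 3024105/24 ≈ 126004.375.
Standard quotas: A 3.8501, B 1.4793, C 1.5330, D 3.1641, E 1.3683, F 1.9141, G 1.4665, H 9.2246.
Lower quotas: A 3, B 1, C 1, D 3, E 1, F 1, G 1, H 9 (sum 20, leaving 4 seats).
Remainders in descending order: F 0.9141, A 0.8501, C 0.5330, B 0.4793, G 0.4665, E 0.3683, H 0.2246, D 0.1641.
The surplus seats go to F, A, C, B.
C receives 2.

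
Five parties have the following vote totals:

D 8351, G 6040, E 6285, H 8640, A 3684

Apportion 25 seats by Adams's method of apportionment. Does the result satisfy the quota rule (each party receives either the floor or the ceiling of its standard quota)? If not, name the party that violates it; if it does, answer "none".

none

Standard quotas: D 6.327, G 4.576, E 4.761, H 6.545, A 2.791.
Adams allocation: D 6, G 5, E 5, H 6, A 3.
Every allocation lies between the lower and upper quota.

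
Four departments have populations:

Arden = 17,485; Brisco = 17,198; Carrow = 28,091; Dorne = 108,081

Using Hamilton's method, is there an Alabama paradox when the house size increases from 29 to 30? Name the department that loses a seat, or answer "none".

At 29 seats: Arden 3, Brisco 3, Carrow 5, Dorne 18.
At 30 seats: Arden 3, Brisco 3, Carrow 5, Dorne 19.
No department's allocation decreased.

none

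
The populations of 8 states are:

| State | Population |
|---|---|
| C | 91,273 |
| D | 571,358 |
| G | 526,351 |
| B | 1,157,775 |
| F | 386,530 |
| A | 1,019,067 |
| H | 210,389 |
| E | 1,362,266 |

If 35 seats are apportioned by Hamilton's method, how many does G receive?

Standard divisor: 5325009 ÷ 35 ≈ 152143.114.
Standard quotas: C 0.5999, D 3.7554, G 3.4596, B 7.6098, F 2.5406, A 6.6981, H 1.3828, E 8.9538.
Lower quotas: C 0, D 3, G 3, B 7, F 2, A 6, H 1, E 8 (sum 30, leaving 5 seats).
Remainders in descending order: E 0.9538, D 0.7554, A 0.6981, B 0.6098, C 0.5999, F 0.5406, G 0.4596, H 0.3828.
Largest remainders: E, D, A, B, C receive the extra seats.
G receives 3.

3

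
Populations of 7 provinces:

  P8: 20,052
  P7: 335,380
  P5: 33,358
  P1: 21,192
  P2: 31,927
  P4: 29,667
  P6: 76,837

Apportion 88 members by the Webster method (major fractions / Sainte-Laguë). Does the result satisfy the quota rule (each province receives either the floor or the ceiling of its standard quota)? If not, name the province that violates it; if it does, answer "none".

Standard quotas: P8 3.218, P7 53.816, P5 5.353, P1 3.401, P2 5.123, P4 4.760, P6 12.329.
Webster allocation: P8 3, P7 55, P5 5, P1 3, P2 5, P4 5, P6 12.
P7 has quota 53.816 (lower 53, upper 54) but receives 55 — outside the quota interval.

P7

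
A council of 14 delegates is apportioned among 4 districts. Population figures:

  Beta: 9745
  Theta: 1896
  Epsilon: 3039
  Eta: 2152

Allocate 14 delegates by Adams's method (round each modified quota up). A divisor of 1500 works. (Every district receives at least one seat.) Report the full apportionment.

Beta=7, Theta=2, Epsilon=3, Eta=2

With modified divisor 1500: modified quotas Beta 6.497, Theta 1.264, Epsilon 2.026, Eta 1.435.
Rounding up: Beta 7, Theta 2, Epsilon 3, Eta 2 (total 14).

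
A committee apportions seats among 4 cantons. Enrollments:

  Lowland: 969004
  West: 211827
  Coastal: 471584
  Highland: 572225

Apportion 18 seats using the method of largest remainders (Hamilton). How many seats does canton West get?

The standard divisor is 2224640/18 ≈ 123591.111.
Standard quotas: Lowland 7.8404, West 1.7139, Coastal 3.8157, Highland 4.6300.
Lower quotas: Lowland 7, West 1, Coastal 3, Highland 4 (sum 15, leaving 3 seats).
Remainders in descending order: Lowland 0.8404, Coastal 0.8157, West 0.7139, Highland 0.6300.
The surplus seats go to Lowland, Coastal, West.
West receives 2.

2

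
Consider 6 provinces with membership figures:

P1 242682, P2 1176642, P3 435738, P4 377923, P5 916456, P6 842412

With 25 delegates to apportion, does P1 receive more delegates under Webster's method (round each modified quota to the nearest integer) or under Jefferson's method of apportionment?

Webster

Webster: P1 2, P2 7, P3 3, P4 2, P5 6, P6 5.
Jefferson: P1 1, P2 8, P3 3, P4 2, P5 6, P6 5.
P1 gets 2 under Webster and 1 under Jefferson.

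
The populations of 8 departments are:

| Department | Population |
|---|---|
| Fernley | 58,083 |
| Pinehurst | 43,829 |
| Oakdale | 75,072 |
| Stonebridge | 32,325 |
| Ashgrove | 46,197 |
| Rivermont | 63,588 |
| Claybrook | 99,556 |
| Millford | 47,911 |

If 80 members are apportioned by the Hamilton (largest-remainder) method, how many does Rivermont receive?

Total 466561; standard divisor 466561/80 ≈ 5832.012.
Standard quotas: Fernley 9.9593, Pinehurst 7.5152, Oakdale 12.8724, Stonebridge 5.5427, Ashgrove 7.9213, Rivermont 10.9033, Claybrook 17.0706, Millford 8.2152.
Lower quotas: Fernley 9, Pinehurst 7, Oakdale 12, Stonebridge 5, Ashgrove 7, Rivermont 10, Claybrook 17, Millford 8 (sum 75, leaving 5 seats).
Remainders in descending order: Fernley 0.9593, Ashgrove 0.9213, Rivermont 0.9033, Oakdale 0.8724, Stonebridge 0.5427, Pinehurst 0.5152, Millford 0.2152, Claybrook 0.0706.
Largest remainders: Fernley, Ashgrove, Rivermont, Oakdale, Stonebridge receive the extra seats.
Rivermont receives 11.

11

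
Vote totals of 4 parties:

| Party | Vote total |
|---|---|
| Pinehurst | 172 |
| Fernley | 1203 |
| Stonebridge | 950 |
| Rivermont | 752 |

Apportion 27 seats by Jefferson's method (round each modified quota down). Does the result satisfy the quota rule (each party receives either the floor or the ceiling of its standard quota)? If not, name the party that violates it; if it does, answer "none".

none

Standard quotas: Pinehurst 1.509, Fernley 10.556, Stonebridge 8.336, Rivermont 6.599.
Jefferson allocation: Pinehurst 1, Fernley 11, Stonebridge 8, Rivermont 7.
Every allocation lies between the lower and upper quota.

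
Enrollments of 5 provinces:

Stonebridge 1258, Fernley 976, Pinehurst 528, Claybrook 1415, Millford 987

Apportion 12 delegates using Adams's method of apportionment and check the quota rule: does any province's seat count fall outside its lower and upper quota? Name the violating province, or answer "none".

none

Standard quotas: Stonebridge 2.923, Fernley 2.268, Pinehurst 1.227, Claybrook 3.288, Millford 2.294.
Adams allocation: Stonebridge 3, Fernley 2, Pinehurst 2, Claybrook 3, Millford 2.
Every allocation lies between the lower and upper quota.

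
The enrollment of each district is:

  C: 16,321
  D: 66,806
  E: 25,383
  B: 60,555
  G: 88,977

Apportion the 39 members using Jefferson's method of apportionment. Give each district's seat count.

Standard divisor 258042/39 ≈ 6616.462; standard quotas: C 2.467, D 10.097, E 3.836, B 9.152, G 13.448.
Rounding down gives 2, 10, 3, 9, 13 = 37 seats, so the divisor must be adjusted.
With modified divisor 6200: modified quotas C 2.632, D 10.775, E 4.094, B 9.767, G 14.351.
Rounding down: C 2, D 10, E 4, B 9, G 14 (total 39).

C 2, D 10, E 4, B 9, G 14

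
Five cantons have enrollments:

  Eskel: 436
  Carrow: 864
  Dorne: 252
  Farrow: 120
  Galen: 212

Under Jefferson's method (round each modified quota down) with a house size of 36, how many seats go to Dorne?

Standard divisor 1884/36 ≈ 52.333; standard quotas: Eskel 8.331, Carrow 16.510, Dorne 4.815, Farrow 2.293, Galen 4.051.
Rounding down gives 8, 16, 4, 2, 4 = 34 seats, so the divisor must be adjusted.
With modified divisor 50: modified quotas Eskel 8.720, Carrow 17.280, Dorne 5.040, Farrow 2.400, Galen 4.240.
Rounding down: Eskel 8, Carrow 17, Dorne 5, Farrow 2, Galen 4 (total 36).
Dorne receives 5.

5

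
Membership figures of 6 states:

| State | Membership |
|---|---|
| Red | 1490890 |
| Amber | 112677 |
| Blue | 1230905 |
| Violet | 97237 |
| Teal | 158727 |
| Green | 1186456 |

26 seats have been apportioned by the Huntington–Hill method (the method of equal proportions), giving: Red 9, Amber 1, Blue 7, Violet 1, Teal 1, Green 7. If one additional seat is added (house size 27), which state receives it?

Priority for the next seat is population ÷ (√(s·(s+1))).
Priorities: Red 157153.605, Amber 79674.671, Blue 164486.599, Violet 68756.942, Teal 112236.938, Green 158546.852.
Highest priority: Blue.

Blue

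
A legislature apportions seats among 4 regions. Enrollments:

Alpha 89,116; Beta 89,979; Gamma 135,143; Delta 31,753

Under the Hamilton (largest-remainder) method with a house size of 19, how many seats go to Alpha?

5

Total 345991; standard divisor 345991/19 ≈ 18210.053.
Standard quotas: Alpha 4.8938, Beta 4.9412, Gamma 7.4213, Delta 1.7437.
Lower quotas: Alpha 4, Beta 4, Gamma 7, Delta 1 (sum 16, leaving 3 seats).
Remainders in descending order: Beta 0.9412, Alpha 0.8938, Delta 0.7437, Gamma 0.4213.
Largest remainders: Beta, Alpha, Delta receive the extra seats.
Alpha receives 5.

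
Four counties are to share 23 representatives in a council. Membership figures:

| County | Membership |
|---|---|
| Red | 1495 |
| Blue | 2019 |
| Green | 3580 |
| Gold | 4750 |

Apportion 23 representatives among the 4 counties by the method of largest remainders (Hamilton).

Standard divisor: 11844 ÷ 23 ≈ 514.957.
Standard quotas: Red 2.903, Blue 3.921, Green 6.952, Gold 9.224.
Lower quotas: Red 2, Blue 3, Green 6, Gold 9 (sum 20, leaving 3 seats).
Remainders in descending order: Green 0.952, Blue 0.921, Red 0.903, Gold 0.224.
Largest remainders: Green, Blue, Red receive the extra seats.

Red: 3, Blue: 4, Green: 7, Gold: 9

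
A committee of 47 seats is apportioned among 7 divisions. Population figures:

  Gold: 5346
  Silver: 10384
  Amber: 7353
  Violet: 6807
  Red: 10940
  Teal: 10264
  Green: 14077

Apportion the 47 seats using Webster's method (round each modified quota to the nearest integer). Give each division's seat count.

Gold: 4, Silver: 8, Amber: 5, Violet: 5, Red: 8, Teal: 7, Green: 10

Standard divisor 65171/47 ≈ 1386.617; standard quotas: Gold 3.855, Silver 7.489, Amber 5.303, Violet 4.909, Red 7.890, Teal 7.402, Green 10.152.
Rounding to the nearest integer gives 4, 7, 5, 5, 8, 7, 10 = 46 seats, so the divisor must be adjusted.
With modified divisor 1380: modified quotas Gold 3.874, Silver 7.525, Amber 5.328, Violet 4.933, Red 7.928, Teal 7.438, Green 10.201.
Rounding to the nearest integer: Gold 4, Silver 8, Amber 5, Violet 5, Red 8, Teal 7, Green 10 (total 47).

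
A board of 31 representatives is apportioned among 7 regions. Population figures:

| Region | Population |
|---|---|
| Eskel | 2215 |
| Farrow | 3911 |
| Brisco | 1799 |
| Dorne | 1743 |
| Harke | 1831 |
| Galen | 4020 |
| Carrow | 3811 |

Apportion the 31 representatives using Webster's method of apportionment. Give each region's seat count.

Standard divisor 19330/31 ≈ 623.548; standard quotas: Eskel 3.552, Farrow 6.272, Brisco 2.885, Dorne 2.795, Harke 2.936, Galen 6.447, Carrow 6.112.
Rounding to the nearest integer gives Eskel 4, Farrow 6, Brisco 3, Dorne 3, Harke 3, Galen 6, Carrow 6 — total 31, matching the house size, so no adjustment is needed.

Eskel 4; Farrow 6; Brisco 3; Dorne 3; Harke 3; Galen 6; Carrow 6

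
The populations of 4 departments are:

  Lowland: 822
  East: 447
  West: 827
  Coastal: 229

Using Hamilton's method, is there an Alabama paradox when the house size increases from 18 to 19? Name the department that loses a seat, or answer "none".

East

At 18 seats: Lowland 6, East 4, West 6, Coastal 2.
At 19 seats: Lowland 7, East 3, West 7, Coastal 2.
East drops from 4 to 3.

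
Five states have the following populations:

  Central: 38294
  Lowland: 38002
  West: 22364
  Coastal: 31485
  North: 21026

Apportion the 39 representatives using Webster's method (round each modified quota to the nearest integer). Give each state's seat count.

Standard divisor 151171/39 ≈ 3876.179; standard quotas: Central 9.879, Lowland 9.804, West 5.770, Coastal 8.123, North 5.424.
Rounding to the nearest integer gives Central 10, Lowland 10, West 6, Coastal 8, North 5 — total 39, matching the house size, so no adjustment is needed.

Central: 10, Lowland: 10, West: 6, Coastal: 8, North: 5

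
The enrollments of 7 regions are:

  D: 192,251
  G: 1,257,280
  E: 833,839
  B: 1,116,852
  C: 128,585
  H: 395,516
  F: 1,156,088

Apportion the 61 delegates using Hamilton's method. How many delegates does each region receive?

D 2; G 15; E 10; B 13; C 2; H 5; F 14

Standard divisor: 5080411 ÷ 61 ≈ 83285.426.
Standard quotas: D 2.3083, G 15.0960, E 10.0118, B 13.4099, C 1.5439, H 4.7489, F 13.8810.
Lower quotas: D 2, G 15, E 10, B 13, C 1, H 4, F 13 (sum 58, leaving 3 seats).
Remainders in descending order: F 0.8810, H 0.7489, C 0.5439, B 0.4099, D 0.3083, G 0.0960, E 0.0118.
The surplus seats go to F, H, C.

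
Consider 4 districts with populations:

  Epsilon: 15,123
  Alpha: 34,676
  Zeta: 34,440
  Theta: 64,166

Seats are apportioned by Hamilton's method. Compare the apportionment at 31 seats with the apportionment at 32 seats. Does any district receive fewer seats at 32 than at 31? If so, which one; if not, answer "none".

none

At 31 seats: Epsilon 3, Alpha 7, Zeta 7, Theta 14.
At 32 seats: Epsilon 3, Alpha 8, Zeta 7, Theta 14.
No district's allocation decreased.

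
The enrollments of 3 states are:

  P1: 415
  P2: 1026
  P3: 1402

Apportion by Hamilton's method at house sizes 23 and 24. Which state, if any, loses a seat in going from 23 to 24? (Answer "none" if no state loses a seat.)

P1

At 23 seats: P1 4, P2 8, P3 11.
At 24 seats: P1 3, P2 9, P3 12.
P1 drops from 4 to 3.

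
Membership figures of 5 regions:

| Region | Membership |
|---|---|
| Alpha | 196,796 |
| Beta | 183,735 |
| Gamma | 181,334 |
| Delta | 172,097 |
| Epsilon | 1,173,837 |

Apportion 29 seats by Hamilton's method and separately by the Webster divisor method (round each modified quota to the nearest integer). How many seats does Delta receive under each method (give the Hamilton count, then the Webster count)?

2 and 3

Hamilton: Alpha 3, Beta 3, Gamma 3, Delta 2, Epsilon 18.
Webster: Alpha 3, Beta 3, Gamma 3, Delta 3, Epsilon 17.
Delta gets 2 under Hamilton and 3 under Webster.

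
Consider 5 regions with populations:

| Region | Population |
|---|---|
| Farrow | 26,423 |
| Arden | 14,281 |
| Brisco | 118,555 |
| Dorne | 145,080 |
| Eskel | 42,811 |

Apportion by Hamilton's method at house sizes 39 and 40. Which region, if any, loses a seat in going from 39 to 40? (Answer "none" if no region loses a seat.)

Arden

At 39 seats: Farrow 3, Arden 2, Brisco 13, Dorne 16, Eskel 5.
At 40 seats: Farrow 3, Arden 1, Brisco 14, Dorne 17, Eskel 5.
Arden drops from 2 to 1.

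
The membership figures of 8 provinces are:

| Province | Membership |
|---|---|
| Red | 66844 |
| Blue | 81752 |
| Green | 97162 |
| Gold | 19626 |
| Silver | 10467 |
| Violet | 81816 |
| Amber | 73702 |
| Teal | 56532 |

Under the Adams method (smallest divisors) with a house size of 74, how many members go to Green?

15

Standard divisor 487901/74 ≈ 6593.257; standard quotas: Red 10.138, Blue 12.399, Green 14.737, Gold 2.977, Silver 1.588, Violet 12.409, Amber 11.178, Teal 8.574.
Rounding up gives 11, 13, 15, 3, 2, 13, 12, 9 = 78 seats, so the divisor must be adjusted.
With modified divisor 6900: modified quotas Red 9.688, Blue 11.848, Green 14.081, Gold 2.844, Silver 1.517, Violet 11.857, Amber 10.681, Teal 8.193.
Rounding up: Red 10, Blue 12, Green 15, Gold 3, Silver 2, Violet 12, Amber 11, Teal 9 (total 74).
Green receives 15.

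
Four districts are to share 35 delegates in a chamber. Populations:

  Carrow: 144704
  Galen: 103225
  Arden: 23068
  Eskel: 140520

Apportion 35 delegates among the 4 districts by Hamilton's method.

Total 411517; standard divisor 411517/35 ≈ 11757.629.
Standard quotas: Carrow 12.3072, Galen 8.7794, Arden 1.9620, Eskel 11.9514.
Lower quotas: Carrow 12, Galen 8, Arden 1, Eskel 11 (sum 32, leaving 3 seats).
Remainders in descending order: Arden 0.9620, Eskel 0.9514, Galen 0.7794, Carrow 0.3072.
The surplus seats go to Arden, Eskel, Galen.

Carrow: 12; Galen: 9; Arden: 2; Eskel: 12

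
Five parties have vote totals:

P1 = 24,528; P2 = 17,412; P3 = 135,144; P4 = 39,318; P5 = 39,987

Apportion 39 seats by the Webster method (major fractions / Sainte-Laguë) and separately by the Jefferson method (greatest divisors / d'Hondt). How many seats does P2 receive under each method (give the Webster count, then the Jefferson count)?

3 and 2

Webster: P1 4, P2 3, P3 20, P4 6, P5 6.
Jefferson: P1 3, P2 2, P3 22, P4 6, P5 6.
P2 gets 3 under Webster and 2 under Jefferson.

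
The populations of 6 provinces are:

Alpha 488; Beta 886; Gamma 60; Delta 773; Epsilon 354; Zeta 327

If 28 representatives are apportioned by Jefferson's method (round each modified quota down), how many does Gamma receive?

Standard divisor 2888/28 ≈ 103.143; standard quotas: Alpha 4.731, Beta 8.590, Gamma 0.582, Delta 7.494, Epsilon 3.432, Zeta 3.170.
Rounding down gives 4, 8, 0, 7, 3, 3 = 25 seats, so the divisor must be adjusted.
With modified divisor 90: modified quotas Alpha 5.422, Beta 9.844, Gamma 0.667, Delta 8.589, Epsilon 3.933, Zeta 3.633.
Rounding down: Alpha 5, Beta 9, Gamma 0, Delta 8, Epsilon 3, Zeta 3 (total 28).
Gamma receives 0.

0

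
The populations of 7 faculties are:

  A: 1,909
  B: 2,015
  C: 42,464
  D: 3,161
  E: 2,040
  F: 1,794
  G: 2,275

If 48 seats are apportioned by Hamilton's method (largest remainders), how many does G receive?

2

Total 55658; standard divisor 55658/48 ≈ 1159.542.
Standard quotas: A 1.6463, B 1.7378, C 36.6214, D 2.7261, E 1.7593, F 1.5472, G 1.9620.
Lower quotas: A 1, B 1, C 36, D 2, E 1, F 1, G 1 (sum 43, leaving 5 seats).
Remainders in descending order: G 0.9620, E 0.7593, B 0.7378, D 0.7261, A 0.6463, C 0.6214, F 0.5472.
The surplus seats go to G, E, B, D, A.
G receives 2.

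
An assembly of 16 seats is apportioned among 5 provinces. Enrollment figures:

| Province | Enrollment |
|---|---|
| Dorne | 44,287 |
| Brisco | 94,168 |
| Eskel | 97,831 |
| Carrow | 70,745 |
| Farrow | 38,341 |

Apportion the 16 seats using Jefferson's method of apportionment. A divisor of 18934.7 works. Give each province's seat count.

With modified divisor 18934.7: modified quotas Dorne 2.339, Brisco 4.973, Eskel 5.167, Carrow 3.736, Farrow 2.025.
Rounding down: Dorne 2, Brisco 4, Eskel 5, Carrow 3, Farrow 2 (total 16).

Dorne 2; Brisco 4; Eskel 5; Carrow 3; Farrow 2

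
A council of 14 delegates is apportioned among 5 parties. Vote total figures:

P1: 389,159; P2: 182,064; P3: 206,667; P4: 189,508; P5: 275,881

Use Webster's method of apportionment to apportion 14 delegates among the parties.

Standard divisor 1243279/14 ≈ 88805.643; standard quotas: P1 4.382, P2 2.050, P3 2.327, P4 2.134, P5 3.107.
Rounding to the nearest integer gives 4, 2, 2, 2, 3 = 13 seats, so the divisor must be adjusted.
With modified divisor 84600: modified quotas P1 4.600, P2 2.152, P3 2.443, P4 2.240, P5 3.261.
Rounding to the nearest integer: P1 5, P2 2, P3 2, P4 2, P5 3 (total 14).

P1=5, P2=2, P3=2, P4=2, P5=3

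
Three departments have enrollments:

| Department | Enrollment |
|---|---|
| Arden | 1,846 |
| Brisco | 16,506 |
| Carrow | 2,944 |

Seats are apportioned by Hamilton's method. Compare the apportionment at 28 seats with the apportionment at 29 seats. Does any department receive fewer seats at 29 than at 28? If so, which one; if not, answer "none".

none

At 28 seats: Arden 2, Brisco 22, Carrow 4.
At 29 seats: Arden 3, Brisco 22, Carrow 4.
No department's allocation decreased.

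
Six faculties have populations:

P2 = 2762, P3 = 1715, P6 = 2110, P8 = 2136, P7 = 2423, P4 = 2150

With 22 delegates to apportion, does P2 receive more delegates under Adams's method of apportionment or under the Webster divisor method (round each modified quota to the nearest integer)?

Webster

Adams: P2 4, P3 3, P6 3, P8 4, P7 4, P4 4.
Webster: P2 5, P3 3, P6 3, P8 3, P7 4, P4 4.
P2 gets 4 under Adams and 5 under Webster.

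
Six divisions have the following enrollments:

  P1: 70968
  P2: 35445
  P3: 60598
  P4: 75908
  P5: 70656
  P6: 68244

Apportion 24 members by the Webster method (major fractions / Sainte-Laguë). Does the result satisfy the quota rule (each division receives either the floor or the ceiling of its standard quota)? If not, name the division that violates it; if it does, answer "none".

none

Standard quotas: P1 4.461, P2 2.228, P3 3.809, P4 4.771, P5 4.441, P6 4.290.
Webster allocation: P1 5, P2 2, P3 4, P4 5, P5 4, P6 4.
Every allocation lies between the lower and upper quota.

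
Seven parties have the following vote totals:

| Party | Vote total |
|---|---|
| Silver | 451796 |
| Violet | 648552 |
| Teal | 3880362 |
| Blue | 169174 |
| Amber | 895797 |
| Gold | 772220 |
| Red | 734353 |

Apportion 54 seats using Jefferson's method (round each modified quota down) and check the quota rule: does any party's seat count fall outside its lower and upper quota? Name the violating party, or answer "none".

Teal

Standard quotas: Silver 3.230, Violet 4.637, Teal 27.745, Blue 1.210, Amber 6.405, Gold 5.522, Red 5.251.
Jefferson allocation: Silver 3, Violet 5, Teal 29, Blue 1, Amber 6, Gold 5, Red 5.
Teal has quota 27.745 (lower 27, upper 28) but receives 29 — outside the quota interval.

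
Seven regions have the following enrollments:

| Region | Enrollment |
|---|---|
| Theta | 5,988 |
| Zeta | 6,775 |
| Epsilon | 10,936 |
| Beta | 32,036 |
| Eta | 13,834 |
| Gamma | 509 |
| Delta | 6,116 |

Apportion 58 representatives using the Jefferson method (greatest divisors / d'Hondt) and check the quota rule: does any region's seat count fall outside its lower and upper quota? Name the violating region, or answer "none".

Beta

Standard quotas: Theta 4.558, Zeta 5.157, Epsilon 8.325, Beta 24.386, Eta 10.531, Gamma 0.387, Delta 4.656.
Jefferson allocation: Theta 4, Zeta 5, Epsilon 8, Beta 26, Eta 11, Gamma 0, Delta 4.
Beta has quota 24.386 (lower 24, upper 25) but receives 26 — outside the quota interval.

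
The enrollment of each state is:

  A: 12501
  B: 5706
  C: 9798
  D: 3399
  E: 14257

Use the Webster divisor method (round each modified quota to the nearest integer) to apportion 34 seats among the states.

Standard divisor 45661/34 ≈ 1342.971; standard quotas: A 9.308, B 4.249, C 7.296, D 2.531, E 10.616.
Rounding to the nearest integer gives A 9, B 4, C 7, D 3, E 11 — total 34, matching the house size, so no adjustment is needed.

A 9, B 4, C 7, D 3, E 11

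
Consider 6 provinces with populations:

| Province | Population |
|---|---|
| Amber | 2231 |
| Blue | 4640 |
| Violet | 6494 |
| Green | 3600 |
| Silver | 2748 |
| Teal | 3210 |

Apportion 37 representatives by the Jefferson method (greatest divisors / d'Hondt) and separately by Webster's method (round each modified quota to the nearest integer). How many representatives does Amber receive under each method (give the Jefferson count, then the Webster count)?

Jefferson: Amber 3, Blue 8, Violet 11, Green 6, Silver 4, Teal 5.
Webster: Amber 4, Blue 8, Violet 10, Green 6, Silver 4, Teal 5.
Amber gets 3 under Jefferson and 4 under Webster.

3 and 4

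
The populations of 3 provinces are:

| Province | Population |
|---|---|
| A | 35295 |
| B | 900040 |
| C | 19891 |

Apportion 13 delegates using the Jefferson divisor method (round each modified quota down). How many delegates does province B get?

13

Standard divisor 955226/13 ≈ 73478.923; standard quotas: A 0.480, B 12.249, C 0.271.
Rounding down gives 0, 12, 0 = 12 seats, so the divisor must be adjusted.
With modified divisor 66800: modified quotas A 0.528, B 13.474, C 0.298.
Rounding down: A 0, B 13, C 0 (total 13).
B receives 13.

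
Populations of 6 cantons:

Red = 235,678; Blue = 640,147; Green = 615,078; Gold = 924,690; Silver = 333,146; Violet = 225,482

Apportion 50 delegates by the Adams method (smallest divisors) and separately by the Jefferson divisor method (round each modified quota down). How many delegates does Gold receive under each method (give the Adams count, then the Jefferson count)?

Adams: Red 4, Blue 11, Green 10, Gold 15, Silver 6, Violet 4.
Jefferson: Red 4, Blue 11, Green 10, Gold 16, Silver 5, Violet 4.
Gold gets 15 under Adams and 16 under Jefferson.

15 and 16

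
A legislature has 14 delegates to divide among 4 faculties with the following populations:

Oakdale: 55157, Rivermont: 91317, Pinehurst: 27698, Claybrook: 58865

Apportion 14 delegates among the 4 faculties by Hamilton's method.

Oakdale: 3; Rivermont: 5; Pinehurst: 2; Claybrook: 4

The standard divisor is 233037/14 ≈ 16645.5.
Standard quotas: Oakdale 3.3136, Rivermont 5.4860, Pinehurst 1.6640, Claybrook 3.5364.
Lower quotas: Oakdale 3, Rivermont 5, Pinehurst 1, Claybrook 3 (sum 12, leaving 2 seats).
Remainders in descending order: Pinehurst 0.6640, Claybrook 0.5364, Rivermont 0.4860, Oakdale 0.3136.
Largest remainders: Pinehurst, Claybrook receive the extra seats.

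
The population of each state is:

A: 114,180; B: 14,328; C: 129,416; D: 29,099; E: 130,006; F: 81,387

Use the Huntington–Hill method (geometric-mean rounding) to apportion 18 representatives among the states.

With divisor 29004: modified quotas A 3.937, B 0.494, C 4.462, D 1.003, E 4.482, F 2.806.
Geometric-mean thresholds: A √(3·4)=3.464, B (min 1), C √(4·5)=4.472, D √(1·2)=1.414, E √(4·5)=4.472, F √(2·3)=2.449.
Each quota rounded against its threshold gives A 4, B 1, C 4, D 1, E 5, F 3 (total 18).

A: 4; B: 1; C: 4; D: 1; E: 5; F: 3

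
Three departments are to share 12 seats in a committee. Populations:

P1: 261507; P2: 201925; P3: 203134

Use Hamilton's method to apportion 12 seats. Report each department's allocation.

P1 5, P2 3, P3 4

The standard divisor is 666566/12 ≈ 55547.167.
Standard quotas: P1 4.7078, P2 3.6352, P3 3.6570.
Lower quotas: P1 4, P2 3, P3 3 (sum 10, leaving 2 seats).
Remainders in descending order: P1 0.7078, P3 0.6570, P2 0.6352.
Largest remainders: P1, P3 receive the extra seats.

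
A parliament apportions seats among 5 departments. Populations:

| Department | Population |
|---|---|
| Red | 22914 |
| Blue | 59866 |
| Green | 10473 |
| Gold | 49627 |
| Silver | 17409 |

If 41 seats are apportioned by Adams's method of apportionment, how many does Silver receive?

5

Standard divisor 160289/41 ≈ 3909.488; standard quotas: Red 5.861, Blue 15.313, Green 2.679, Gold 12.694, Silver 4.453.
Rounding up gives 6, 16, 3, 13, 5 = 43 seats, so the divisor must be adjusted.
With modified divisor 4200: modified quotas Red 5.456, Blue 14.254, Green 2.494, Gold 11.816, Silver 4.145.
Rounding up: Red 6, Blue 15, Green 3, Gold 12, Silver 5 (total 41).
Silver receives 5.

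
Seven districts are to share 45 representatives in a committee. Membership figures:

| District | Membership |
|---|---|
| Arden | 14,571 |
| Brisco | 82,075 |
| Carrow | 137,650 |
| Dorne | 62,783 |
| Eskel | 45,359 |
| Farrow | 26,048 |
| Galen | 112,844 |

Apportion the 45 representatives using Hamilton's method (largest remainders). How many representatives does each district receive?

Standard divisor: 481330 ÷ 45 ≈ 10696.222.
Standard quotas: Arden 1.3623, Brisco 7.6733, Carrow 12.8690, Dorne 5.8696, Eskel 4.2407, Farrow 2.4353, Galen 10.5499.
Lower quotas: Arden 1, Brisco 7, Carrow 12, Dorne 5, Eskel 4, Farrow 2, Galen 10 (sum 41, leaving 4 seats).
Remainders in descending order: Dorne 0.8696, Carrow 0.8690, Brisco 0.6733, Galen 0.5499, Farrow 0.4353, Arden 0.3623, Eskel 0.2407.
The surplus seats go to Dorne, Carrow, Brisco, Galen.

Arden 1, Brisco 8, Carrow 13, Dorne 6, Eskel 4, Farrow 2, Galen 11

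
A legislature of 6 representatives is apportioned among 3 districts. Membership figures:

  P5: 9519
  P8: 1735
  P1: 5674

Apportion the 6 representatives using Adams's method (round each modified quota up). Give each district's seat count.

P5 3, P8 1, P1 2

Standard divisor 16928/6 ≈ 2821.333; standard quotas: P5 3.374, P8 0.615, P1 2.011.
Rounding up gives 4, 1, 3 = 8 seats, so the divisor must be adjusted.
With modified divisor 4000: modified quotas P5 2.380, P8 0.434, P1 1.419.
Rounding up: P5 3, P8 1, P1 2 (total 6).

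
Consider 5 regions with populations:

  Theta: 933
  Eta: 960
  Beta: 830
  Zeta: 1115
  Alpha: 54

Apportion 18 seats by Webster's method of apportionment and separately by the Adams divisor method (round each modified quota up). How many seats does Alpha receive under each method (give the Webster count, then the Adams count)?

0 and 1

Webster: Theta 4, Eta 5, Beta 4, Zeta 5, Alpha 0.
Adams: Theta 4, Eta 4, Beta 4, Zeta 5, Alpha 1.
Alpha gets 0 under Webster and 1 under Adams.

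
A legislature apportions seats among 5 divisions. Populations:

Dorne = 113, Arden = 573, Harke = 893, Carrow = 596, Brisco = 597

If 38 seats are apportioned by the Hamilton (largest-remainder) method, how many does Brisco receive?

Standard divisor: 2772 ÷ 38 ≈ 72.947.
Standard quotas: Dorne 1.549, Arden 7.855, Harke 12.242, Carrow 8.170, Brisco 8.184.
Lower quotas: Dorne 1, Arden 7, Harke 12, Carrow 8, Brisco 8 (sum 36, leaving 2 seats).
Remainders in descending order: Arden 0.855, Dorne 0.549, Harke 0.242, Brisco 0.184, Carrow 0.170.
Largest remainders: Arden, Dorne receive the extra seats.
Brisco receives 8.

8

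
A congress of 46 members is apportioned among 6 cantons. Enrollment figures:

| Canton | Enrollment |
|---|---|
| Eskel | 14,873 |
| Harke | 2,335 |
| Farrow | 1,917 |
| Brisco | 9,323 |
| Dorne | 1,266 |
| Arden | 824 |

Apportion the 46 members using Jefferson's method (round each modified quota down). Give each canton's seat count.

Standard divisor 30538/46 ≈ 663.87; standard quotas: Eskel 22.403, Harke 3.517, Farrow 2.888, Brisco 14.043, Dorne 1.907, Arden 1.241.
Rounding down gives 22, 3, 2, 14, 1, 1 = 43 seats, so the divisor must be adjusted.
With modified divisor 624.97: modified quotas Eskel 23.798, Harke 3.736, Farrow 3.067, Brisco 14.918, Dorne 2.026, Arden 1.318.
Rounding down: Eskel 23, Harke 3, Farrow 3, Brisco 14, Dorne 2, Arden 1 (total 46).

Eskel: 23, Harke: 3, Farrow: 3, Brisco: 14, Dorne: 2, Arden: 1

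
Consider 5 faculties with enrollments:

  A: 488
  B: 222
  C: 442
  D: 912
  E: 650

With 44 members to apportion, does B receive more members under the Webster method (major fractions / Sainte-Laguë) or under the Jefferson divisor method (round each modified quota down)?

Webster

Webster: A 8, B 4, C 7, D 15, E 10.
Jefferson: A 8, B 3, C 7, D 15, E 11.
B gets 4 under Webster and 3 under Jefferson.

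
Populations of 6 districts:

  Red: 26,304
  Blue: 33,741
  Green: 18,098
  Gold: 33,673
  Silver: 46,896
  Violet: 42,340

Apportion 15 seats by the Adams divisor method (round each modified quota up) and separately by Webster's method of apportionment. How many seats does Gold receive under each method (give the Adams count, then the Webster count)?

Adams: Red 2, Blue 3, Green 2, Gold 2, Silver 3, Violet 3.
Webster: Red 2, Blue 3, Green 1, Gold 3, Silver 3, Violet 3.
Gold gets 2 under Adams and 3 under Webster.

2 and 3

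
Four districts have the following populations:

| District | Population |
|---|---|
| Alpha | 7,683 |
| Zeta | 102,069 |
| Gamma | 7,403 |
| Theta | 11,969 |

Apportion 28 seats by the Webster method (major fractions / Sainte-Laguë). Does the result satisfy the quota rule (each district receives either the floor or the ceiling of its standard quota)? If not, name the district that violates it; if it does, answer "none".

Zeta

Standard quotas: Alpha 1.666, Zeta 22.133, Gamma 1.605, Theta 2.595.
Webster allocation: Alpha 2, Zeta 21, Gamma 2, Theta 3.
Zeta has quota 22.133 (lower 22, upper 23) but receives 21 — outside the quota interval.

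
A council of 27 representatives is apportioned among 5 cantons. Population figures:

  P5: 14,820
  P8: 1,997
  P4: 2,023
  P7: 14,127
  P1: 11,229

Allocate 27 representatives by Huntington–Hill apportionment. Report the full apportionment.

With divisor 1614: modified quotas P5 9.182, P8 1.237, P4 1.253, P7 8.753, P1 6.957.
Geometric-mean thresholds: P5 √(9·10)=9.487, P8 √(1·2)=1.414, P4 √(1·2)=1.414, P7 √(8·9)=8.485, P1 √(6·7)=6.481.
Each quota rounded against its threshold gives P5 9, P8 1, P4 1, P7 9, P1 7 (total 27).

P5=9, P8=1, P4=1, P7=9, P1=7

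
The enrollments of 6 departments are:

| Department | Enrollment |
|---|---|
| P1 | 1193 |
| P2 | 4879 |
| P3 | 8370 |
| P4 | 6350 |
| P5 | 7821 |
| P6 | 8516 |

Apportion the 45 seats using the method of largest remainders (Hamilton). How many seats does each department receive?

Total 37129; standard divisor 37129/45 ≈ 825.089.
Standard quotas: P1 1.4459, P2 5.9133, P3 10.1444, P4 7.6961, P5 9.4790, P6 10.3213.
Lower quotas: P1 1, P2 5, P3 10, P4 7, P5 9, P6 10 (sum 42, leaving 3 seats).
Remainders in descending order: P2 0.9133, P4 0.6961, P5 0.4790, P1 0.4459, P6 0.3213, P3 0.1444.
Largest remainders: P2, P4, P5 receive the extra seats.

P1=1; P2=6; P3=10; P4=8; P5=10; P6=10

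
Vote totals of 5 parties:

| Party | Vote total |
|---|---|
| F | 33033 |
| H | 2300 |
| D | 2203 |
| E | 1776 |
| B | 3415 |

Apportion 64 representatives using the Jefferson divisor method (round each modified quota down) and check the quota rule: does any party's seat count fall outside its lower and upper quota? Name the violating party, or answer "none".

F

Standard quotas: F 49.480, H 3.445, D 3.300, E 2.660, B 5.115.
Jefferson allocation: F 51, H 3, D 3, E 2, B 5.
F has quota 49.480 (lower 49, upper 50) but receives 51 — outside the quota interval.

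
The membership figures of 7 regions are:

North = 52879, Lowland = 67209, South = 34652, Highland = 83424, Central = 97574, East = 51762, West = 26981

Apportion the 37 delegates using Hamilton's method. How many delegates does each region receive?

Total 414481; standard divisor 414481/37 ≈ 11202.189.
Standard quotas: North 4.7204, Lowland 5.9996, South 3.0933, Highland 7.4471, Central 8.7103, East 4.6207, West 2.4085.
Lower quotas: North 4, Lowland 5, South 3, Highland 7, Central 8, East 4, West 2 (sum 33, leaving 4 seats).
Remainders in descending order: Lowland 0.9996, North 0.7204, Central 0.7103, East 0.6207, Highland 0.4471, West 0.4085, South 0.0933.
Largest remainders: Lowland, North, Central, East receive the extra seats.

North=5, Lowland=6, South=3, Highland=7, Central=9, East=5, West=2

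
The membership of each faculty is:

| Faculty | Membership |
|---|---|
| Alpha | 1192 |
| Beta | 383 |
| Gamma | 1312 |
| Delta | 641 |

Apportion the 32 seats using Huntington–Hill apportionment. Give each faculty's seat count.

Alpha 11, Beta 3, Gamma 12, Delta 6

With divisor 112: modified quotas Alpha 10.643, Beta 3.420, Gamma 11.714, Delta 5.723.
Geometric-mean thresholds: Alpha √(10·11)=10.488, Beta √(3·4)=3.464, Gamma √(11·12)=11.489, Delta √(5·6)=5.477.
Each quota rounded against its threshold gives Alpha 11, Beta 3, Gamma 12, Delta 6 (total 32).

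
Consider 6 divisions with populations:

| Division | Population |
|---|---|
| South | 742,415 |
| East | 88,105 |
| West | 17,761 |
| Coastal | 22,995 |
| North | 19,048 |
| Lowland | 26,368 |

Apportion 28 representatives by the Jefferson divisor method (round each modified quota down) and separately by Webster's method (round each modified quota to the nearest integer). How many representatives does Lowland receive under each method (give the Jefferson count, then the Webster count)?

0 and 1

Jefferson: South 25, East 3, West 0, Coastal 0, North 0, Lowland 0.
Webster: South 21, East 3, West 1, Coastal 1, North 1, Lowland 1.
Lowland gets 0 under Jefferson and 1 under Webster.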